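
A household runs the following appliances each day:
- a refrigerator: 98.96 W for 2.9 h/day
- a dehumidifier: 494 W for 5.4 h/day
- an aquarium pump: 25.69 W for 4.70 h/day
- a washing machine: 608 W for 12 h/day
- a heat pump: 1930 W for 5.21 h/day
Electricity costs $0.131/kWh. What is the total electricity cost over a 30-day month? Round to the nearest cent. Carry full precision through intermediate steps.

refrigerator: 98.96 W × 2.9 h × 30 d = 8,610 Wh = 8.61 kWh
dehumidifier: 494 W × 5.4 h × 30 d = 80,028 Wh = 80.03 kWh
aquarium pump: 25.69 W × 4.70 h × 30 d = 3,622 Wh = 3.622 kWh
washing machine: 608 W × 12 h × 30 d = 218,880 Wh = 218.9 kWh
heat pump: 1930 W × 5.21 h × 30 d = 301,659 Wh = 301.7 kWh
Total energy = 8.61 + 80.03 + 3.622 + 218.9 + 301.7 = 612.8 kWh
Cost = 612.8 kWh × $0.131 = $80.28

$80.28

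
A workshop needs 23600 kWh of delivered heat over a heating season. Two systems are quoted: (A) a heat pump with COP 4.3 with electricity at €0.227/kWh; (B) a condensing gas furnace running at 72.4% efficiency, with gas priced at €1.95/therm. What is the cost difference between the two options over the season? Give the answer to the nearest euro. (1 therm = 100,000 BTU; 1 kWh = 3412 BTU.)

Heat load = 23600 kWh × 3412 = 80,523,200 BTU
Gas: input = 80,523,200 / 0.724 = 111,219,890 BTU = 1,112 therm → 1,112 × €1.95 = €2,168.79
Heat pump: 80,523,200 BTU / 3412 = 23,600 kWh heat; / 4.3 = 5,488 kWh in → × €0.227 = €1,245.86
Difference = |€2,168.79 − €1,245.86| = €922.93 ≈ €923

€923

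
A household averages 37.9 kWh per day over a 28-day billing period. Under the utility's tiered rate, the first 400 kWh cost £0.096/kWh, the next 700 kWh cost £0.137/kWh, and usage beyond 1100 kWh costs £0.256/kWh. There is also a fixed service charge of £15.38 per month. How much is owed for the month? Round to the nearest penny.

£144.36

Usage = 37.9 kWh/day × 28 days = 1061.2 kWh
First 400 kWh × £0.096 = £38.40
Next 661.2 kWh × £0.137 = £90.58
Remaining tier: 0 kWh (not reached)
Energy charge = £128.98; + service £15.38 = £144.36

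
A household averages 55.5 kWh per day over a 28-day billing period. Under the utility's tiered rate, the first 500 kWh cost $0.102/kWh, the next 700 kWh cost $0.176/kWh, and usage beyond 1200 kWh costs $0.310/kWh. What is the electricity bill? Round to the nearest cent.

$283.94

Usage = 55.5 kWh/day × 28 days = 1554 kWh
First 500 kWh × $0.102 = $51.00
Next 700 kWh × $0.176 = $123.20
Remaining 354 kWh × $0.310 = $109.74
Total = $283.94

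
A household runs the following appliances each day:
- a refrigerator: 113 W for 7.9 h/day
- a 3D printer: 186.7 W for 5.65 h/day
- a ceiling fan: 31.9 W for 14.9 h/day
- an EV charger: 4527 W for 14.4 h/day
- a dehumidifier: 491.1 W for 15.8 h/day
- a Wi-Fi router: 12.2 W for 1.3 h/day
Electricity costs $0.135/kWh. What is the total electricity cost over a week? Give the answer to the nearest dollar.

refrigerator: 113 W × 7.9 h × 7 d = 6,249 Wh = 6.249 kWh
3D printer: 186.7 W × 5.65 h × 7 d = 7,384 Wh = 7.384 kWh
ceiling fan: 31.9 W × 14.9 h × 7 d = 3,327 Wh = 3.327 kWh
EV charger: 4527 W × 14.4 h × 7 d = 456,322 Wh = 456.3 kWh
dehumidifier: 491.1 W × 15.8 h × 7 d = 54,316 Wh = 54.32 kWh
Wi-Fi router: 12.2 W × 1.3 h × 7 d = 111 Wh = 0.111 kWh
Total energy = 6.249 + 7.384 + 3.327 + 456.3 + 54.32 + 0.111 = 527.7 kWh
Cost = 527.7 kWh × $0.135 = $71.24 ≈ $71

$71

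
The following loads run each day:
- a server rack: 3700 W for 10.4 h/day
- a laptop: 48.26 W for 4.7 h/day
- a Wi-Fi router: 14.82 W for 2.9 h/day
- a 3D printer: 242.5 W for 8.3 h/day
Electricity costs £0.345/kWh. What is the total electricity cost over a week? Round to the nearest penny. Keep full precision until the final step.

server rack: 3700 W × 10.4 h × 7 d = 269,360 Wh = 269.4 kWh
laptop: 48.26 W × 4.7 h × 7 d = 1,588 Wh = 1.588 kWh
Wi-Fi router: 14.82 W × 2.9 h × 7 d = 301 Wh = 0.3008 kWh
3D printer: 242.5 W × 8.3 h × 7 d = 14,089 Wh = 14.09 kWh
Total energy = 269.4 + 1.588 + 0.3008 + 14.09 = 285.3 kWh
Cost = 285.3 kWh × £0.345 = £98.44

£98.44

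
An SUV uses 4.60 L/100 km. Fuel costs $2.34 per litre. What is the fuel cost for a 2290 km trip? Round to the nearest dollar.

$246

Fuel = 4.60 L/100 km × 2290 km / 100 = 105.3 L
Cost = 105.3 L × $2.34/L = $246.50 ≈ $246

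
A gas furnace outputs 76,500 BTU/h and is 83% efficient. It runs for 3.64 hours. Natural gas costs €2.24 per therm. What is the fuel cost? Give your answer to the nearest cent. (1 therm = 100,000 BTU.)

Heat delivered = 76,500 BTU/h × 3.64 h = 278,460 BTU
Gas input = 278,460 / 0.83 = 335,494 BTU
= 335,494 / 100,000 = 3.355 therm
Cost = 3.355 × €2.24/therm = €7.52

€7.52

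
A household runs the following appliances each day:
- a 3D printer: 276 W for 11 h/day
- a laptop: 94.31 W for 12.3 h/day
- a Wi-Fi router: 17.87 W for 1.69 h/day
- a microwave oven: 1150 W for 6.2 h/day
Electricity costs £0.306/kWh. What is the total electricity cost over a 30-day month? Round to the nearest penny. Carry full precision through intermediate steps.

£104.25

3D printer: 276 W × 11 h × 30 d = 91,080 Wh = 91.08 kWh
laptop: 94.31 W × 12.3 h × 30 d = 34,800 Wh = 34.8 kWh
Wi-Fi router: 17.87 W × 1.69 h × 30 d = 906 Wh = 0.906 kWh
microwave oven: 1150 W × 6.2 h × 30 d = 213,900 Wh = 213.9 kWh
Total energy = 91.08 + 34.8 + 0.906 + 213.9 = 340.7 kWh
Cost = 340.7 kWh × £0.306 = £104.25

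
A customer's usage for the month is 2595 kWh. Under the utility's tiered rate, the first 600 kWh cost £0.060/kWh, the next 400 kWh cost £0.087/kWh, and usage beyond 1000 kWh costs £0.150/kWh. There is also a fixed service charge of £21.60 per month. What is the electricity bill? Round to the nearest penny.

First 600 kWh × £0.060 = £36.00
Next 400 kWh × £0.087 = £34.80
Remaining 1595 kWh × £0.150 = £239.25
Energy charge = £310.05; + service £21.60 = £331.65

£331.65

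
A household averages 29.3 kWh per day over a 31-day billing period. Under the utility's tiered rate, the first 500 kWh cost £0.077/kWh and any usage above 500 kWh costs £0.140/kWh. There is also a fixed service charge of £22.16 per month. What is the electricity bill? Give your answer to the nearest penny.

Usage = 29.3 kWh/day × 31 days = 908.3 kWh
First 500 kWh × £0.077 = £38.50
Remaining 408.3 kWh × £0.140 = £57.16
Energy charge = £95.66; + service £22.16 = £117.82

£117.82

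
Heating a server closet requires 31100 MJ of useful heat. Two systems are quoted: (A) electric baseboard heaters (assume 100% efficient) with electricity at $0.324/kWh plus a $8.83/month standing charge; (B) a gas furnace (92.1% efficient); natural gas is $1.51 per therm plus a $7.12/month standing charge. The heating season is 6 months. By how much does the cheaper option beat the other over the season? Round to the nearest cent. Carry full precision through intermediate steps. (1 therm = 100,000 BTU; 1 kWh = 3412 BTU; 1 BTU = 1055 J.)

Heat load = 31100 MJ = 31,100,000,000 J / 1055 = 29,478,673 BTU
Gas: input = 29,478,673 / 0.921 = 32,007,245 BTU = 320.1 therm → 320.1 × $1.51 = $483.31; + 6 × $7.12 standing = $526.03
Electric: 29,478,673 BTU / 3412 = 8,640 kWh → × $0.324 = $2,799.26; + 6 × $8.83 standing = $2,852.24
Difference = |$526.03 − $2,852.24| = $2,326.21

$2326.21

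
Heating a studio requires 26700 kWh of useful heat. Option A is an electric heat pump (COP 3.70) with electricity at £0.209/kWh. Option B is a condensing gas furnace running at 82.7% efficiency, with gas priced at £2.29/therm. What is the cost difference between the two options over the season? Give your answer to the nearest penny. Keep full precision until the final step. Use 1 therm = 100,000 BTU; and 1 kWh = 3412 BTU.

£1014.42

Heat load = 26700 kWh × 3412 = 91,100,400 BTU
Gas: input = 91,100,400 / 0.827 = 110,157,678 BTU = 1,102 therm → 1,102 × £2.29 = £2,522.61
Heat pump: 91,100,400 BTU / 3412 = 26,700 kWh heat; / 3.70 = 7,216 kWh in → × £0.209 = £1,508.19
Difference = |£2,522.61 − £1,508.19| = £1,014.42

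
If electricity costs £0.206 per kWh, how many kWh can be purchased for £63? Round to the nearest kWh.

£63 / £0.206 per kWh = 305.8 kWh

306 kWh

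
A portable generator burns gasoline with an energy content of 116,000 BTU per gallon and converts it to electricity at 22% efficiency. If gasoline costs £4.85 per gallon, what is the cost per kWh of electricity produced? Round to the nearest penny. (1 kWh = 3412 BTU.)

Electrical output per gallon = 116,000 BTU × 0.22 / 3412 BTU/kWh = 7.479 kWh
Cost per kWh = £4.85 / 7.479 kWh = £0.648

£0.65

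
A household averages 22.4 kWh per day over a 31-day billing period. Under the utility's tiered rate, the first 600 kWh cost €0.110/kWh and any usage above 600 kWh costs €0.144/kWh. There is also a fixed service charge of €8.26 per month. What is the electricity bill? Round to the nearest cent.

€87.85

Usage = 22.4 kWh/day × 31 days = 694.4 kWh
First 600 kWh × €0.110 = €66.00
Remaining 94.4 kWh × €0.144 = €13.59
Energy charge = €79.59; + service €8.26 = €87.85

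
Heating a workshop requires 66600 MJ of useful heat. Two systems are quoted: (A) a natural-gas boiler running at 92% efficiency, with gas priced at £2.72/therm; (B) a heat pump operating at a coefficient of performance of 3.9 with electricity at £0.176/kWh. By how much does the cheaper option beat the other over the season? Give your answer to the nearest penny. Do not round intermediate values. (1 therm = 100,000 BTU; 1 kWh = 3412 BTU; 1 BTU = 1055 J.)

Heat load = 66600 MJ = 66,600,000,000 J / 1055 = 63,127,962 BTU
Gas: input = 63,127,962 / 0.92 = 68,617,350 BTU = 686.2 therm → 686.2 × £2.72 = £1,866.39
Heat pump: 63,127,962 BTU / 3412 = 18,500 kWh heat; / 3.9 = 4,744 kWh in → × £0.176 = £834.95
Difference = |£1,866.39 − £834.95| = £1,031.44

£1031.44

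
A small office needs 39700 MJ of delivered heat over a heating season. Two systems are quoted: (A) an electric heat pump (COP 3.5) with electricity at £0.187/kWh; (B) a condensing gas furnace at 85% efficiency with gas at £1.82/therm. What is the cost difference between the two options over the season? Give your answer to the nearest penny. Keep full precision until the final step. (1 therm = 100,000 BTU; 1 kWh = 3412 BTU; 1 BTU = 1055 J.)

Heat load = 39700 MJ = 39,700,000,000 J / 1055 = 37,630,332 BTU
Gas: input = 37,630,332 / 0.85 = 44,270,979 BTU = 442.7 therm → 442.7 × £1.82 = £805.73
Heat pump: 37,630,332 BTU / 3412 = 11,030 kWh heat; / 3.5 = 3,151 kWh in → × £0.187 = £589.25
Difference = |£805.73 − £589.25| = £216.48

£216.48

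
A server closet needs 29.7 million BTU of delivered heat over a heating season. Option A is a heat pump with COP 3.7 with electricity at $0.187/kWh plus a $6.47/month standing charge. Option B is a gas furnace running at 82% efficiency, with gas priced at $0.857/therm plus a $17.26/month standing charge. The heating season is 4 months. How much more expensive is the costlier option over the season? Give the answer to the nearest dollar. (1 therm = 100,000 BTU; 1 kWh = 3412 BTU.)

$86

Heat load = 29.7 × 10⁶ BTU = 29,700,000 BTU
Gas: input = 29,700,000 / 0.82 = 36,219,512 BTU = 362.2 therm → 362.2 × $0.857 = $310.40; + 4 × $17.26 standing = $379.44
Heat pump: 29,700,000 BTU / 3412 = 8,705 kWh heat; / 3.7 = 2,353 kWh in → × $0.187 = $439.93; + 4 × $6.47 standing = $465.81
Difference = |$379.44 − $465.81| = $86.37 ≈ $86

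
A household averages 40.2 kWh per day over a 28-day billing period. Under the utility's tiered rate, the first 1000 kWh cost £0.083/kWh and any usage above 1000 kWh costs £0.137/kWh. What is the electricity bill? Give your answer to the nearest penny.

Usage = 40.2 kWh/day × 28 days = 1125.6 kWh
First 1000 kWh × £0.083 = £83.00
Remaining 125.6 kWh × £0.137 = £17.21
Total = £100.21

£100.21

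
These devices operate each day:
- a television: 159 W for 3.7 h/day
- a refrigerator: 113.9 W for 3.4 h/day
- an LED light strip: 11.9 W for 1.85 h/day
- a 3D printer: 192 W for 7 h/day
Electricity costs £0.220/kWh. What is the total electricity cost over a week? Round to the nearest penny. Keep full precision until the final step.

television: 159 W × 3.7 h × 7 d = 4,118 Wh = 4.118 kWh
refrigerator: 113.9 W × 3.4 h × 7 d = 2,711 Wh = 2.711 kWh
LED light strip: 11.9 W × 1.85 h × 7 d = 154 Wh = 0.1541 kWh
3D printer: 192 W × 7 h × 7 d = 9,408 Wh = 9.408 kWh
Total energy = 4.118 + 2.711 + 0.1541 + 9.408 = 16.39 kWh
Cost = 16.39 kWh × £0.220 = £3.61

£3.61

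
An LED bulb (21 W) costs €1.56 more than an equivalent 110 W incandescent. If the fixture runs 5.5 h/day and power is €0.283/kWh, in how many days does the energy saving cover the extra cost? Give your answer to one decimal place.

11.3 days

Power saved = 110 − 21 = 89 W
Daily energy saved = 89 W × 5.5 h = 489.5 Wh = 0.4895 kWh
Daily savings = 0.4895 × €0.283 = €0.1385
Payback = €1.56 / €0.1385 per day = 11.26 days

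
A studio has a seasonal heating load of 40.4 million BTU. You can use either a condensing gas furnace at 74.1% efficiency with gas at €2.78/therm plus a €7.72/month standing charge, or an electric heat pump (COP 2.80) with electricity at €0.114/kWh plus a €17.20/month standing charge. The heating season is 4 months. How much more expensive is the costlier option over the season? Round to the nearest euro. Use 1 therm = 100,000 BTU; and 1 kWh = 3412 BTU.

€996

Heat load = 40.4 × 10⁶ BTU = 40,400,000 BTU
Gas: input = 40,400,000 / 0.741 = 54,520,918 BTU = 545.2 therm → 545.2 × €2.78 = €1,515.68; + 4 × €7.72 standing = €1,546.56
Heat pump: 40,400,000 BTU / 3412 = 11,840 kWh heat; / 2.80 = 4,229 kWh in → × €0.114 = €482.08; + 4 × €17.20 standing = €550.88
Difference = |€1,546.56 − €550.88| = €995.68 ≈ €996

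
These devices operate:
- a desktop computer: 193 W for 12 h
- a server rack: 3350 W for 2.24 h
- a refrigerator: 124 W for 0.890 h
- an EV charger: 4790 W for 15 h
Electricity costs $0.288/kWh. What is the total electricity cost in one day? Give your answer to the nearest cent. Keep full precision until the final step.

desktop computer: 193 W × 12 h = 2,316 Wh = 2.316 kWh
server rack: 3350 W × 2.24 h = 7,504 Wh = 7.504 kWh
refrigerator: 124 W × 0.890 h = 110 Wh = 0.1104 kWh
EV charger: 4790 W × 15 h = 71,850 Wh = 71.85 kWh
Total energy = 2.316 + 7.504 + 0.1104 + 71.85 = 81.78 kWh
Cost = 81.78 kWh × $0.288 = $23.55

$23.55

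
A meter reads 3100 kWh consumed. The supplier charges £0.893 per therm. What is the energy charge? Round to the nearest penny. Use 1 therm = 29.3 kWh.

£94.48

3100 kWh × (0.03413 therm/kWh) = 105.8 therm
Cost = 105.8 therm × £0.893/therm = £94.48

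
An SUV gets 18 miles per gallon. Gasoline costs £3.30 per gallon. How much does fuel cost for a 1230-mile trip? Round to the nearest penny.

£225.50

Fuel = 1230 mi / 18 mpg = 68.33 gal
Cost = 68.33 gal × £3.30/gal = £225.50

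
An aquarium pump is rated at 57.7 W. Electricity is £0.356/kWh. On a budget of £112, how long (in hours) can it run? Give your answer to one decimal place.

Energy budget = £112 / £0.356 per kWh = 314.6 kWh = 314,607 Wh
Runtime = 314,607 Wh / 57.7 W = 5,452 h

5452.5 h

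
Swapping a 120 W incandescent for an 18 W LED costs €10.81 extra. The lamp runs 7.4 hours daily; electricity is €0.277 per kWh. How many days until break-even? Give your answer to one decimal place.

Power saved = 120 − 18 = 102 W
Daily energy saved = 102 W × 7.4 h = 754.8 Wh = 0.7548 kWh
Daily savings = 0.7548 × €0.277 = €0.2091
Payback = €10.81 / €0.2091 per day = 51.7 days

51.7 days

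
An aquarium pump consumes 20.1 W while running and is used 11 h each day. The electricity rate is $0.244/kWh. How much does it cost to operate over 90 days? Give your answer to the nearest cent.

Energy = 20.1 W × 11 h/day × 90 days = 19,899 Wh = 19.9 kWh
Cost = 19.9 kWh × $0.244/kWh = $4.86

$4.86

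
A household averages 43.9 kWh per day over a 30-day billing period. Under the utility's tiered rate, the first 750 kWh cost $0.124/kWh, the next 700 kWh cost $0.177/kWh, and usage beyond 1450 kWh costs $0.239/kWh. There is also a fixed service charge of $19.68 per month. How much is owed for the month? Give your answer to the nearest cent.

$213.04

Usage = 43.9 kWh/day × 30 days = 1317 kWh
First 750 kWh × $0.124 = $93.00
Next 567 kWh × $0.177 = $100.36
Remaining tier: 0 kWh (not reached)
Energy charge = $193.36; + service $19.68 = $213.04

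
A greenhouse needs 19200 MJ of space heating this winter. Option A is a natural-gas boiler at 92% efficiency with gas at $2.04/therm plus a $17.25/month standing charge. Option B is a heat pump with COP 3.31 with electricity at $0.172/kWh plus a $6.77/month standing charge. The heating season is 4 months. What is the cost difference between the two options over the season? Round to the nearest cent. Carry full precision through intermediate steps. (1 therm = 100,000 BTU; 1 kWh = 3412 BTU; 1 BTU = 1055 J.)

$168.30

Heat load = 19200 MJ = 19,200,000,000 J / 1055 = 18,199,052 BTU
Gas: input = 18,199,052 / 0.92 = 19,781,578 BTU = 197.8 therm → 197.8 × $2.04 = $403.54; + 4 × $17.25 standing = $472.54
Heat pump: 18,199,052 BTU / 3412 = 5,334 kWh heat; / 3.31 = 1,611 kWh in → × $0.172 = $277.17; + 4 × $6.77 standing = $304.25
Difference = |$472.54 − $304.25| = $168.30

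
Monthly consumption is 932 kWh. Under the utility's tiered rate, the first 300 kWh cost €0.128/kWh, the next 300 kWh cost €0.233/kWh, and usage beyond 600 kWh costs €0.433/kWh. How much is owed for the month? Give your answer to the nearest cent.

First 300 kWh × €0.128 = €38.40
Next 300 kWh × €0.233 = €69.90
Remaining 332 kWh × €0.433 = €143.76
Total = €252.06

€252.06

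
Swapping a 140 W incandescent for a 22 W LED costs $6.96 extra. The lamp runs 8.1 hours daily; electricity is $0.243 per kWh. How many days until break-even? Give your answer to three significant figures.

Power saved = 140 − 22 = 118 W
Daily energy saved = 118 W × 8.1 h = 955.8 Wh = 0.9558 kWh
Daily savings = 0.9558 × $0.243 = $0.2323
Payback = $6.96 / $0.2323 per day = 29.97 days

30 days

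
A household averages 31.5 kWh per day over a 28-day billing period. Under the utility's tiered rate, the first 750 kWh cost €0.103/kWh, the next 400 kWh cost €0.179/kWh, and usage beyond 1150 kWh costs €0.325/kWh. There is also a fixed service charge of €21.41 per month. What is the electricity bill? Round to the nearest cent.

Usage = 31.5 kWh/day × 28 days = 882 kWh
First 750 kWh × €0.103 = €77.25
Next 132 kWh × €0.179 = €23.63
Remaining tier: 0 kWh (not reached)
Energy charge = €100.88; + service €21.41 = €122.29

€122.29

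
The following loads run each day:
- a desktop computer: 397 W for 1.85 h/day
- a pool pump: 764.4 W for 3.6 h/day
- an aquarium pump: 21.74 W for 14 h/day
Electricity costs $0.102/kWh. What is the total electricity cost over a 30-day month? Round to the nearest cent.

desktop computer: 397 W × 1.85 h × 30 d = 22,034 Wh = 22.03 kWh
pool pump: 764.4 W × 3.6 h × 30 d = 82,555 Wh = 82.56 kWh
aquarium pump: 21.74 W × 14 h × 30 d = 9,131 Wh = 9.131 kWh
Total energy = 22.03 + 82.56 + 9.131 = 113.7 kWh
Cost = 113.7 kWh × $0.102 = $11.60

$11.60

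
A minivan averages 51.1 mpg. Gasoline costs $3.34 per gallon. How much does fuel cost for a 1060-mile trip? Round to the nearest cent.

Fuel = 1060 mi / 51.1 mpg = 20.74 gal
Cost = 20.74 gal × $3.34/gal = $69.28

$69.28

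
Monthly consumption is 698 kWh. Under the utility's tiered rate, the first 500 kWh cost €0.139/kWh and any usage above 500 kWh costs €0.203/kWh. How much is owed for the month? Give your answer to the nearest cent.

First 500 kWh × €0.139 = €69.50
Remaining 198 kWh × €0.203 = €40.19
Total = €109.69

€109.69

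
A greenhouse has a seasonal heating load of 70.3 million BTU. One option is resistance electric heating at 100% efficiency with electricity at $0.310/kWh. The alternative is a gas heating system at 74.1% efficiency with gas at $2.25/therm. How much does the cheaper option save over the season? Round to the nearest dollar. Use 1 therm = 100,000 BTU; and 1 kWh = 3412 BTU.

$4253

Heat load = 70.3 × 10⁶ BTU = 70,300,000 BTU
Gas: input = 70,300,000 / 0.741 = 94,871,795 BTU = 948.7 therm → 948.7 × $2.25 = $2,134.62
Electric: 70,300,000 BTU / 3412 = 20,600 kWh → × $0.310 = $6,387.16
Difference = |$2,134.62 − $6,387.16| = $4,252.55 ≈ $4253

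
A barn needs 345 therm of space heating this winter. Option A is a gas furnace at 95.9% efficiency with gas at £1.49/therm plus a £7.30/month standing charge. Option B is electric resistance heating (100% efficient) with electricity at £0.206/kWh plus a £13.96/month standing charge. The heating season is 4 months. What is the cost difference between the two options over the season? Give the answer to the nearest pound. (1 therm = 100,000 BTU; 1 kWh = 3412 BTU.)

£1574

Heat load = 345 therm × 100,000 = 34,500,000 BTU
Gas: input = 34,500,000 / 0.959 = 35,974,974 BTU = 359.7 therm → 359.7 × £1.49 = £536.03; + 4 × £7.30 standing = £565.23
Electric: 34,500,000 BTU / 3412 = 10,110 kWh → × £0.206 = £2,082.94; + 4 × £13.96 standing = £2,138.78
Difference = |£565.23 − £2,138.78| = £1,573.56 ≈ £1574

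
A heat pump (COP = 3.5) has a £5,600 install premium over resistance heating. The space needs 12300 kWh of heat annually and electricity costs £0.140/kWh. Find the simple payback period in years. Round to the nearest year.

5 years

Resistance: 12300 kWh × £0.140 = £1,722.00/yr
Heat pump: 12300 / 3.5 = 3514 kWh in → × £0.140 = £492.00/yr
Annual savings = £1,230.00
Payback = £5,600 / £1,230.00 = 4.55 years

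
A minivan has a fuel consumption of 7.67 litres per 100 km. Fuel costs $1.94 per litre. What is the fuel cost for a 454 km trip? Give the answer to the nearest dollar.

$68

Fuel = 7.67 L/100 km × 454 km / 100 = 34.82 L
Cost = 34.82 L × $1.94/L = $67.55 ≈ $68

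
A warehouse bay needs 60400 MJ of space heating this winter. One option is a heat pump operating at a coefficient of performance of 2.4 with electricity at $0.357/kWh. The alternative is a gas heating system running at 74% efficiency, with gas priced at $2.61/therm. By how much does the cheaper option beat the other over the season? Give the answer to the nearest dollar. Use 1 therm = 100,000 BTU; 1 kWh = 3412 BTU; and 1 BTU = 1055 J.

$477

Heat load = 60400 MJ = 60,400,000,000 J / 1055 = 57,251,185 BTU
Gas: input = 57,251,185 / 0.74 = 77,366,466 BTU = 773.7 therm → 773.7 × $2.61 = $2,019.26
Heat pump: 57,251,185 BTU / 3412 = 16,780 kWh heat; / 2.4 = 6,991 kWh in → × $0.357 = $2,495.93
Difference = |$2,019.26 − $2,495.93| = $476.67 ≈ $477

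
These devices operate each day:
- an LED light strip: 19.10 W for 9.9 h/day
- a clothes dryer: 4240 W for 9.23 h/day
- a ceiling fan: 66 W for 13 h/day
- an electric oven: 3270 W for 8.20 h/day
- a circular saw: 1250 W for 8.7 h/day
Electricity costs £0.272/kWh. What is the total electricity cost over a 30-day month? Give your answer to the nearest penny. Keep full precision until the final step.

£635.43

LED light strip: 19.10 W × 9.9 h × 30 d = 5,673 Wh = 5.673 kWh
clothes dryer: 4240 W × 9.23 h × 30 d = 1,174,056 Wh = 1,174 kWh
ceiling fan: 66 W × 13 h × 30 d = 25,740 Wh = 25.74 kWh
electric oven: 3270 W × 8.20 h × 30 d = 804,420 Wh = 804.4 kWh
circular saw: 1250 W × 8.7 h × 30 d = 326,250 Wh = 326.2 kWh
Total energy = 5.673 + 1,174 + 25.74 + 804.4 + 326.2 = 2,336 kWh
Cost = 2,336 kWh × £0.272 = £635.43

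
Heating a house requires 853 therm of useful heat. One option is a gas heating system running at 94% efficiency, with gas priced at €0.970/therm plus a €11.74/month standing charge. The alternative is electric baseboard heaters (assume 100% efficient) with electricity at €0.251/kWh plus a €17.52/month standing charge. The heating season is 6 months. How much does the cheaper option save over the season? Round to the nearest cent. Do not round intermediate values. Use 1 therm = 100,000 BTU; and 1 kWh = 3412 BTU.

Heat load = 853 therm × 100,000 = 85,300,000 BTU
Gas: input = 85,300,000 / 0.94 = 90,744,681 BTU = 907.4 therm → 907.4 × €0.970 = €880.22; + 6 × €11.74 standing = €950.66
Electric: 85,300,000 BTU / 3412 = 25,000 kWh → × €0.251 = €6,275.00; + 6 × €17.52 standing = €6,380.12
Difference = |€950.66 − €6,380.12| = €5,429.46

€5429.46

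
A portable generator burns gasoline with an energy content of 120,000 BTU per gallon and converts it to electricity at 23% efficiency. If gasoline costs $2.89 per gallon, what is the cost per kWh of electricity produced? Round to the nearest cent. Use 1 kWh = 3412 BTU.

Electrical output per gallon = 120,000 BTU × 0.23 / 3412 BTU/kWh = 8.089 kWh
Cost per kWh = $2.89 / 8.089 kWh = $0.357

$0.36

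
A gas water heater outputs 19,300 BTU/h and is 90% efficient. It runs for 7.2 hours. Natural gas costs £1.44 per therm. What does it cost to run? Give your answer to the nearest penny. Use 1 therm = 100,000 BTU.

Heat delivered = 19,300 BTU/h × 7.2 h = 138,960 BTU
Gas input = 138,960 / 0.90 = 154,400 BTU
= 154,400 / 100,000 = 1.544 therm
Cost = 1.544 × £1.44/therm = £2.22

£2.22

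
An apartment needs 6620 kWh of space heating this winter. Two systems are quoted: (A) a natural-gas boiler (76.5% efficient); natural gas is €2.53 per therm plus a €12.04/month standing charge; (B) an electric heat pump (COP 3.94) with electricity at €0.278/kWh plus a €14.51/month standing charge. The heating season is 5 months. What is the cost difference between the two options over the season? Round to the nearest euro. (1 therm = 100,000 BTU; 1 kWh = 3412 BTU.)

€268

Heat load = 6620 kWh × 3412 = 22,587,440 BTU
Gas: input = 22,587,440 / 0.765 = 29,526,065 BTU = 295.3 therm → 295.3 × €2.53 = €747.01; + 5 × €12.04 standing = €807.21
Heat pump: 22,587,440 BTU / 3412 = 6,620 kWh heat; / 3.94 = 1,680 kWh in → × €0.278 = €467.10; + 5 × €14.51 standing = €539.65
Difference = |€807.21 − €539.65| = €267.56 ≈ €268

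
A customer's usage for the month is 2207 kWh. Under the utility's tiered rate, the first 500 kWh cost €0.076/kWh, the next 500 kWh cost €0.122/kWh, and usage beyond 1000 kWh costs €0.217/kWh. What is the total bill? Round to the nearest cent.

First 500 kWh × €0.076 = €38.00
Next 500 kWh × €0.122 = €61.00
Remaining 1207 kWh × €0.217 = €261.92
Total = €360.92

€360.92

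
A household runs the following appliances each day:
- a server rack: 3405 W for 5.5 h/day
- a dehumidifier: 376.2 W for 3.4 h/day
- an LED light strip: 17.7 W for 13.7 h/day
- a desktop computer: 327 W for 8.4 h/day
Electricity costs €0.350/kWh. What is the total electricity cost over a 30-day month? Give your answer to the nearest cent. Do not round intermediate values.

€241.46

server rack: 3405 W × 5.5 h × 30 d = 561,825 Wh = 561.8 kWh
dehumidifier: 376.2 W × 3.4 h × 30 d = 38,372 Wh = 38.37 kWh
LED light strip: 17.7 W × 13.7 h × 30 d = 7,275 Wh = 7.275 kWh
desktop computer: 327 W × 8.4 h × 30 d = 82,404 Wh = 82.4 kWh
Total energy = 561.8 + 38.37 + 7.275 + 82.4 = 689.9 kWh
Cost = 689.9 kWh × €0.350 = €241.46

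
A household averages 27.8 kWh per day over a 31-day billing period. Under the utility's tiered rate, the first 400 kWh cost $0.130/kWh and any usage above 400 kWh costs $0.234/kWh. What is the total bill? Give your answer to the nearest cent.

Usage = 27.8 kWh/day × 31 days = 861.8 kWh
First 400 kWh × $0.130 = $52.00
Remaining 461.8 kWh × $0.234 = $108.06
Total = $160.06

$160.06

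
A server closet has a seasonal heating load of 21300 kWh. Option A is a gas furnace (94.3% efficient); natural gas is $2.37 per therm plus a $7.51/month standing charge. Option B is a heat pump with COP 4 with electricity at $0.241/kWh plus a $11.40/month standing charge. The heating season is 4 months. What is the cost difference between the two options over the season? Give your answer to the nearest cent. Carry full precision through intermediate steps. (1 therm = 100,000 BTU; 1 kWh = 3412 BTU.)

$527.64

Heat load = 21300 kWh × 3412 = 72,675,600 BTU
Gas: input = 72,675,600 / 0.943 = 77,068,505 BTU = 770.7 therm → 770.7 × $2.37 = $1,826.52; + 4 × $7.51 standing = $1,856.56
Heat pump: 72,675,600 BTU / 3412 = 21,300 kWh heat; / 4 = 5,325 kWh in → × $0.241 = $1,283.33; + 4 × $11.40 standing = $1,328.92
Difference = |$1,856.56 − $1,328.92| = $527.64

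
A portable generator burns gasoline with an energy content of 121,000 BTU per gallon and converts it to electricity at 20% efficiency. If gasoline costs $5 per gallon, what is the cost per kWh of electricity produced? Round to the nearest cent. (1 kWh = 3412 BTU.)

Electrical output per gallon = 121,000 BTU × 0.20 / 3412 BTU/kWh = 7.093 kWh
Cost per kWh = $5 / 7.093 kWh = $0.705

$0.70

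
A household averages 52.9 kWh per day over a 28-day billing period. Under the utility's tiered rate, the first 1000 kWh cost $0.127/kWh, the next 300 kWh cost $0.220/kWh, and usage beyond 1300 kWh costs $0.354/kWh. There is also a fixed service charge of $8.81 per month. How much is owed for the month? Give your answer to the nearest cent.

$265.95

Usage = 52.9 kWh/day × 28 days = 1481.2 kWh
First 1000 kWh × $0.127 = $127.00
Next 300 kWh × $0.220 = $66.00
Remaining 181.2 kWh × $0.354 = $64.14
Energy charge = $257.14; + service $8.81 = $265.95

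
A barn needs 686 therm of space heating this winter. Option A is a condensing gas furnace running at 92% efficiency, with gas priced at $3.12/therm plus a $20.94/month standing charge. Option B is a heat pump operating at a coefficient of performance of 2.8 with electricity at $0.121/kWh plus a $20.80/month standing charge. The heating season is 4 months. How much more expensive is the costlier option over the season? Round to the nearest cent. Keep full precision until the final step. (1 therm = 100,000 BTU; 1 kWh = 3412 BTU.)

$1458.15

Heat load = 686 therm × 100,000 = 68,600,000 BTU
Gas: input = 68,600,000 / 0.92 = 74,565,217 BTU = 745.7 therm → 745.7 × $3.12 = $2,326.43; + 4 × $20.94 standing = $2,410.19
Heat pump: 68,600,000 BTU / 3412 = 20,110 kWh heat; / 2.8 = 7,181 kWh in → × $0.121 = $868.85; + 4 × $20.80 standing = $952.05
Difference = |$2,410.19 − $952.05| = $1,458.15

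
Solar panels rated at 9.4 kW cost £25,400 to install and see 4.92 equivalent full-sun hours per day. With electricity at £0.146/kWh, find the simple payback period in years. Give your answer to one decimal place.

Daily generation = 9.4 kW × 4.92 h = 46.25 kWh
Annual generation = 46.25 × 365 = 16881 kWh
Annual savings = 16881 × £0.146 = £2,464.56
Payback = £25,400 / £2,464.56 = 10.3 years

10.3 years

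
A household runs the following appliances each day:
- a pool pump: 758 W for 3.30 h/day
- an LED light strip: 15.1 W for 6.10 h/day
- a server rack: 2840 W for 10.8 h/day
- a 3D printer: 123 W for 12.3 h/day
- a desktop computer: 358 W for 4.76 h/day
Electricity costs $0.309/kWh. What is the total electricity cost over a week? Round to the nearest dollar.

$79

pool pump: 758 W × 3.30 h × 7 d = 17,510 Wh = 17.51 kWh
LED light strip: 15.1 W × 6.10 h × 7 d = 645 Wh = 0.6448 kWh
server rack: 2840 W × 10.8 h × 7 d = 214,704 Wh = 214.7 kWh
3D printer: 123 W × 12.3 h × 7 d = 10,590 Wh = 10.59 kWh
desktop computer: 358 W × 4.76 h × 7 d = 11,929 Wh = 11.93 kWh
Total energy = 17.51 + 0.6448 + 214.7 + 10.59 + 11.93 = 255.4 kWh
Cost = 255.4 kWh × $0.309 = $78.91 ≈ $79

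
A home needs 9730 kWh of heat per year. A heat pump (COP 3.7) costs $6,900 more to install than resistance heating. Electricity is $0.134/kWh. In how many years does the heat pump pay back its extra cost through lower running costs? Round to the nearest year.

Resistance: 9730 kWh × $0.134 = $1,303.82/yr
Heat pump: 9730 / 3.7 = 2630 kWh in → × $0.134 = $352.38/yr
Annual savings = $951.44
Payback = $6,900 / $951.44 = 7.25 years

7 years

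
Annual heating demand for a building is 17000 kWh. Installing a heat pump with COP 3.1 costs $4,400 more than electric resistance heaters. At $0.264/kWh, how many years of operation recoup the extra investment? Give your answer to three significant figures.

Resistance: 17000 kWh × $0.264 = $4,488.00/yr
Heat pump: 17000 / 3.1 = 5484 kWh in → × $0.264 = $1,447.74/yr
Annual savings = $3,040.26
Payback = $4,400 / $3,040.26 = 1.45 years

1.45 years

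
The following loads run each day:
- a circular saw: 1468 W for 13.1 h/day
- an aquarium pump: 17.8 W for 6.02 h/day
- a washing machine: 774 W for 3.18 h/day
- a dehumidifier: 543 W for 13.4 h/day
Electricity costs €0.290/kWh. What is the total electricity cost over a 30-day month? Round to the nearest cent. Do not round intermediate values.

circular saw: 1468 W × 13.1 h × 30 d = 576,924 Wh = 576.9 kWh
aquarium pump: 17.8 W × 6.02 h × 30 d = 3,215 Wh = 3.215 kWh
washing machine: 774 W × 3.18 h × 30 d = 73,840 Wh = 73.84 kWh
dehumidifier: 543 W × 13.4 h × 30 d = 218,286 Wh = 218.3 kWh
Total energy = 576.9 + 3.215 + 73.84 + 218.3 = 872.3 kWh
Cost = 872.3 kWh × €0.290 = €252.96

€252.96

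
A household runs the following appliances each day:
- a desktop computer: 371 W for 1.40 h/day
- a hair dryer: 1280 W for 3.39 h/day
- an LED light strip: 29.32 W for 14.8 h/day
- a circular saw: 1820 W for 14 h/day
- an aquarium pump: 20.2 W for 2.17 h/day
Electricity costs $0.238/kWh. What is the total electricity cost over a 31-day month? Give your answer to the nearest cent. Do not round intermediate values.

$227.36

desktop computer: 371 W × 1.40 h × 31 d = 16,101 Wh = 16.1 kWh
hair dryer: 1280 W × 3.39 h × 31 d = 134,515 Wh = 134.5 kWh
LED light strip: 29.32 W × 14.8 h × 31 d = 13,452 Wh = 13.45 kWh
circular saw: 1820 W × 14 h × 31 d = 789,880 Wh = 789.9 kWh
aquarium pump: 20.2 W × 2.17 h × 31 d = 1,359 Wh = 1.359 kWh
Total energy = 16.1 + 134.5 + 13.45 + 789.9 + 1.359 = 955.3 kWh
Cost = 955.3 kWh × $0.238 = $227.36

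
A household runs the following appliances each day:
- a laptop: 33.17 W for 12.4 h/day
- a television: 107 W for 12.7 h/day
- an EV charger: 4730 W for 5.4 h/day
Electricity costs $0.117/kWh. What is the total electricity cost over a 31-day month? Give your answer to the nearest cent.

laptop: 33.17 W × 12.4 h × 31 d = 12,751 Wh = 12.75 kWh
television: 107 W × 12.7 h × 31 d = 42,126 Wh = 42.13 kWh
EV charger: 4730 W × 5.4 h × 31 d = 791,802 Wh = 791.8 kWh
Total energy = 12.75 + 42.13 + 791.8 = 846.7 kWh
Cost = 846.7 kWh × $0.117 = $99.06

$99.06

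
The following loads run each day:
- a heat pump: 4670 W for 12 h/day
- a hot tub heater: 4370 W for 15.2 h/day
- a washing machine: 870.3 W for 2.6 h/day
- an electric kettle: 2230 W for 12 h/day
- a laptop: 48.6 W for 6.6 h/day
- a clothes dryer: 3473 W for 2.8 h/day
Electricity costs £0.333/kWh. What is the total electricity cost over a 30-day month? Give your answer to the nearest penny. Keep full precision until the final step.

£1613.70

heat pump: 4670 W × 12 h × 30 d = 1,681,200 Wh = 1,681 kWh
hot tub heater: 4370 W × 15.2 h × 30 d = 1,992,720 Wh = 1,993 kWh
washing machine: 870.3 W × 2.6 h × 30 d = 67,883 Wh = 67.88 kWh
electric kettle: 2230 W × 12 h × 30 d = 802,800 Wh = 802.8 kWh
laptop: 48.6 W × 6.6 h × 30 d = 9,623 Wh = 9.623 kWh
clothes dryer: 3473 W × 2.8 h × 30 d = 291,732 Wh = 291.7 kWh
Total energy = 1,681 + 1,993 + 67.88 + 802.8 + 9.623 + 291.7 = 4,846 kWh
Cost = 4,846 kWh × £0.333 = £1,613.70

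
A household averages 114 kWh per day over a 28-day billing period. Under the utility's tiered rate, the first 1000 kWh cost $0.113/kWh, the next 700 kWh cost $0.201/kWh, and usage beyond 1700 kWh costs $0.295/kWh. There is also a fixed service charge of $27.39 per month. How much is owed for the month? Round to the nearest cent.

Usage = 114 kWh/day × 28 days = 3192 kWh
First 1000 kWh × $0.113 = $113.00
Next 700 kWh × $0.201 = $140.70
Remaining 1492 kWh × $0.295 = $440.14
Energy charge = $693.84; + service $27.39 = $721.23

$721.23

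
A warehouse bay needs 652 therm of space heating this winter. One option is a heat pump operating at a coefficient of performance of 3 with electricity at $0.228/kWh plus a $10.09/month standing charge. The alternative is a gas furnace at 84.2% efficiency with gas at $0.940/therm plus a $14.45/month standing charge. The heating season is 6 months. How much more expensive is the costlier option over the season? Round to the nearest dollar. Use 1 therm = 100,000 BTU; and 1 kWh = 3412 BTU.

$698

Heat load = 652 therm × 100,000 = 65,200,000 BTU
Gas: input = 65,200,000 / 0.842 = 77,434,679 BTU = 774.3 therm → 774.3 × $0.940 = $727.89; + 6 × $14.45 standing = $814.59
Heat pump: 65,200,000 BTU / 3412 = 19,110 kWh heat; / 3 = 6,370 kWh in → × $0.228 = $1,452.29; + 6 × $10.09 standing = $1,512.83
Difference = |$814.59 − $1,512.83| = $698.24 ≈ $698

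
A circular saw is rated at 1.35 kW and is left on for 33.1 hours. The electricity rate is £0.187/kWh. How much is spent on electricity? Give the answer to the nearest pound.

£8

Energy = 1350 W × 33.1 h = 44,685 Wh = 44.69 kWh
Cost = 44.69 kWh × £0.187/kWh = £8.36 ≈ £8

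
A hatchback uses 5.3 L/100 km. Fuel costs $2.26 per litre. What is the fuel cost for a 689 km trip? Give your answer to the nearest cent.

$82.53

Fuel = 5.3 L/100 km × 689 km / 100 = 36.52 L
Cost = 36.52 L × $2.26/L = $82.53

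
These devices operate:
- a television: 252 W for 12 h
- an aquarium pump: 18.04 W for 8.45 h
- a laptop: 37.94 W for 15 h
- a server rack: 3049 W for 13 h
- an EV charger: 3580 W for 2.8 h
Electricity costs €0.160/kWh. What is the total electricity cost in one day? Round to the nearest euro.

television: 252 W × 12 h = 3,024 Wh = 3.024 kWh
aquarium pump: 18.04 W × 8.45 h = 152 Wh = 0.1524 kWh
laptop: 37.94 W × 15 h = 569 Wh = 0.5691 kWh
server rack: 3049 W × 13 h = 39,637 Wh = 39.64 kWh
EV charger: 3580 W × 2.8 h = 10,024 Wh = 10.02 kWh
Total energy = 3.024 + 0.1524 + 0.5691 + 39.64 + 10.02 = 53.41 kWh
Cost = 53.41 kWh × €0.160 = €8.55 ≈ €9

€9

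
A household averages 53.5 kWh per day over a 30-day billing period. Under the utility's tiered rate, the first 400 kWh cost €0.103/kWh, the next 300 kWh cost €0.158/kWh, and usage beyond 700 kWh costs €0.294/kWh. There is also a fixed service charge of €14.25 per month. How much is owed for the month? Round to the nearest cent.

€368.92

Usage = 53.5 kWh/day × 30 days = 1605 kWh
First 400 kWh × €0.103 = €41.20
Next 300 kWh × €0.158 = €47.40
Remaining 905 kWh × €0.294 = €266.07
Energy charge = €354.67; + service €14.25 = €368.92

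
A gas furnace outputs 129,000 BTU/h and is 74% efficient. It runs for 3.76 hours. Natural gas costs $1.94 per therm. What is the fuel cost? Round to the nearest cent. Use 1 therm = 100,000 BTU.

$12.72

Heat delivered = 129,000 BTU/h × 3.76 h = 485,040 BTU
Gas input = 485,040 / 0.74 = 655,459 BTU
= 655,459 / 100,000 = 6.555 therm
Cost = 6.555 × $1.94/therm = $12.72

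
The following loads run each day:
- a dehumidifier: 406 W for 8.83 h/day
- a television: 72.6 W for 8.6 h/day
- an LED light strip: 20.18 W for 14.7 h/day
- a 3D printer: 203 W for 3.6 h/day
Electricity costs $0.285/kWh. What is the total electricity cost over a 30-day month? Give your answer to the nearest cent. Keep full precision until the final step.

$44.77

dehumidifier: 406 W × 8.83 h × 30 d = 107,549 Wh = 107.5 kWh
television: 72.6 W × 8.6 h × 30 d = 18,731 Wh = 18.73 kWh
LED light strip: 20.18 W × 14.7 h × 30 d = 8,899 Wh = 8.899 kWh
3D printer: 203 W × 3.6 h × 30 d = 21,924 Wh = 21.92 kWh
Total energy = 107.5 + 18.73 + 8.899 + 21.92 = 157.1 kWh
Cost = 157.1 kWh × $0.285 = $44.77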